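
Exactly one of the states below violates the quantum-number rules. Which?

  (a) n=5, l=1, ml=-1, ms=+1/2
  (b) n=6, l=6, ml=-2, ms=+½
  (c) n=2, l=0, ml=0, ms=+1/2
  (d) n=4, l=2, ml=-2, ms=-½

(b)

(b) has l = 6 ≥ n = 6, violating 0 ≤ l ≤ n−1.
The remaining sets (a), (c), (d) satisfy all four rules.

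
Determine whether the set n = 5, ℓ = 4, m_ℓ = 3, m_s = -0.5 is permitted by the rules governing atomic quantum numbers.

Yes

n = 5 is a positive integer. ℓ = 4 satisfies 0 ≤ ℓ ≤ n−1 = 4. m_ℓ = 3 lies in the range −ℓ … +ℓ (here −4 … 4). m_s = -1/2 is one of ±1/2.
All four constraints are satisfied.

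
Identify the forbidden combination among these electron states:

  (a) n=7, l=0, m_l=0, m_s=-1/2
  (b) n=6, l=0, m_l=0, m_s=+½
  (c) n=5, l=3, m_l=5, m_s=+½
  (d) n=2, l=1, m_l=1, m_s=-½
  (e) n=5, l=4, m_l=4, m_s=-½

(c)

(c) has |m_l| = 5 > l = 3, violating −l ≤ m_l ≤ l.
The remaining sets (a), (b), (d), (e) satisfy all four rules.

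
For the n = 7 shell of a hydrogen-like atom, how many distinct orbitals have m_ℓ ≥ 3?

Contributions: ℓ=3 → 1; ℓ=4 → 2; ℓ=5 → 3; ℓ=6 → 4.
Total orbitals: 1 + 2 + 3 + 4 = 10.

10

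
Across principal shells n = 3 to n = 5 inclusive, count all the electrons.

100

Shell n has n² orbitals: 3²=9 + 4²=16 + 5²=25 = 50 orbitals.
Two spin states per orbital: 2 × 50 = 100 electrons.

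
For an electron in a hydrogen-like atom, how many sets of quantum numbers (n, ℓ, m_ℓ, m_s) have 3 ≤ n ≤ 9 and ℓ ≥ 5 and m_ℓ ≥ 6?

Work shell by shell — for each n, count the (ℓ, m_ℓ) pairs that satisfy ℓ ≥ 5 and m_ℓ ≥ 6:
n=7 → 1; n=8 → 3; n=9 → 6.
Orbitals: 1 + 3 + 6 = 10. Including both spin states (m_s = ±1/2) gives 2 × 10 = 20 states.

20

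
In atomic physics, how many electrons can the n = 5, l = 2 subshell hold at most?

10

A subshell with l = 2 has 2l+1 = 5 orbitals, each holding 2 electrons (spin ±1/2), so 5 × 2 = 10.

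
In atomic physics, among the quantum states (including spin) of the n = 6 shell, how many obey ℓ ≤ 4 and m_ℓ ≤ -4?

Go through ℓ = 0, …, 5 (the values permitted for n = 6).
Per ℓ-value: ℓ=4 → 1.
Orbitals: 1. Each orbital carries two spin states, so 1 × 2 = 2 states.

2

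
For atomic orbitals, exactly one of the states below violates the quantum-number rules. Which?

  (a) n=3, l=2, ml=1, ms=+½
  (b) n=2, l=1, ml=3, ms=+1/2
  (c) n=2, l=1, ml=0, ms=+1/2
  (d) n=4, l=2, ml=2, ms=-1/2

(b) has |ml| = 3 > l = 1, violating −l ≤ ml ≤ l.
The remaining sets (a), (c), (d) satisfy all four rules.

(b)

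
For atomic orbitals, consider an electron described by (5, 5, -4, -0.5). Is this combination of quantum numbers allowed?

The orbital quantum number must satisfy 0 ≤ ℓ ≤ n−1. With n = 5 the allowed ℓ values are 0, 1, 2, 3, 4, so ℓ = 5 is out of range.

Not allowed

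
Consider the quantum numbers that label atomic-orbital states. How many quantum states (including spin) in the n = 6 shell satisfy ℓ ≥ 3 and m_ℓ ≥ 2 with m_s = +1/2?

With n = 6 the allowed ℓ are 0, 1, …, 5.
The (ℓ, m_ℓ) pairs meeting ℓ ≥ 3 and m_ℓ ≥ 2 give: ℓ=3 → 2; ℓ=4 → 3; ℓ=5 → 4.
Orbitals: 2 + 3 + 4 = 9. With m_s fixed to a single value there is one state per orbital, giving 9 states.

9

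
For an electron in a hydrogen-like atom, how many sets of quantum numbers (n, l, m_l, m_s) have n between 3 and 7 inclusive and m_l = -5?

Per-shell orbital counts meeting the constraint:
n=6 → 1; n=7 → 2.
Orbitals: 1 + 2 = 3. Including both spin states (m_s = ±1/2) gives 2 × 3 = 6 states.

6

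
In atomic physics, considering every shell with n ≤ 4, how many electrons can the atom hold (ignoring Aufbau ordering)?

Total orbitals = 1² + 2² + 3² + 4² = 30. Doubling for spin gives 60 electrons.

60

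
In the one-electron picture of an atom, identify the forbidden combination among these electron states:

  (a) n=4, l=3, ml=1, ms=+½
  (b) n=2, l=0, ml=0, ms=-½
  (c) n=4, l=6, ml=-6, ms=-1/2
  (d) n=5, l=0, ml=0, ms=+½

(c) has l = 6 ≥ n = 4, violating 0 ≤ l ≤ n−1.
The remaining sets (a), (b), (d) satisfy all four rules.

(c)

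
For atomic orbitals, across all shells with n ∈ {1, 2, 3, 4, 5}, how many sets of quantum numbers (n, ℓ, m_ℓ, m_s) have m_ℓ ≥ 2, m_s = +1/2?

10

Go shell by shell, enumerating (ℓ, m_ℓ) with m_ℓ ≥ 2:
n=3 → 1; n=4 → 3; n=5 → 6.
Orbitals: 1 + 3 + 6 = 10. With m_s fixed to +1/2 there is one state per orbital, so 10 states.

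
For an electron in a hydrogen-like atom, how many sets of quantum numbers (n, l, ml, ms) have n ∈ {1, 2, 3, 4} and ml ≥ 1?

Per-shell orbital counts meeting the constraint:
n=2 → 1; n=3 → 3; n=4 → 6.
Orbitals: 1 + 3 + 6 = 10. Including both spin states (ms = ±1/2) gives 2 × 10 = 20 states.

20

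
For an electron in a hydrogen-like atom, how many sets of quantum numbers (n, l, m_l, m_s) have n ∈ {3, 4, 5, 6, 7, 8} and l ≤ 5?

316

Go shell by shell, enumerating (l, m_l) with l ≤ 5:
n=3 → 9; n=4 → 16; n=5 → 25; n=6 → 36; n=7 → 36; n=8 → 36.
Orbitals: 9 + 16 + 25 + 36 + 36 + 36 = 158. Including both spin states (m_s = ±1/2) gives 2 × 158 = 316 states.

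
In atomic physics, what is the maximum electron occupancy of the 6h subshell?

A subshell with l = 5 has 2l+1 = 11 orbitals, each holding 2 electrons (spin ±1/2), so 11 × 2 = 22.

22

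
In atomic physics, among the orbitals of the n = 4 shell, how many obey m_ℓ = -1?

3

Go through ℓ = 0, …, 3 (the values permitted for n = 4).
Orbitals with m_ℓ = -1, by ℓ: ℓ=1 → 1; ℓ=2 → 1; ℓ=3 → 1.
Total orbitals: 1 + 1 + 1 = 3.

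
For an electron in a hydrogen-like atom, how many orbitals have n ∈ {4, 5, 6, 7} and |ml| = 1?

Work shell by shell — for each n, count the (l, ml) pairs that satisfy |ml| = 1:
n=4 → 6; n=5 → 8; n=6 → 10; n=7 → 12.
Total orbitals: 6 + 8 + 10 + 12 = 36.

36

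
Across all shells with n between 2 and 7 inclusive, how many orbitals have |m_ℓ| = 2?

Go shell by shell, enumerating (ℓ, m_ℓ) with |m_ℓ| = 2:
n=3 → 2; n=4 → 4; n=5 → 6; n=6 → 8; n=7 → 10.
Total orbitals: 2 + 4 + 6 + 8 + 10 = 30.

30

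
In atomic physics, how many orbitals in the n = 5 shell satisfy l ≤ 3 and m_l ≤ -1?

6

Go through l = 0, …, 4 (the values permitted for n = 5).
Contributions: l=1 → 1; l=2 → 2; l=3 → 3.
Total orbitals: 1 + 2 + 3 = 6.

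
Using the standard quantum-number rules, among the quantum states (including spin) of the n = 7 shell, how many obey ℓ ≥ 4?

Contributions: ℓ=4 → 9; ℓ=5 → 11; ℓ=6 → 13.
Orbitals: 9 + 11 + 13 = 33. Each orbital carries two spin states, so 33 × 2 = 66 states.

66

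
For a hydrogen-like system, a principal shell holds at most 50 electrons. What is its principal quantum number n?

n = 5

2n² = 50 ⇒ n² = 25 ⇒ n = 5.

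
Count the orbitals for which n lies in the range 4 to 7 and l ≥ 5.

35

Per-shell orbital counts meeting the constraint:
n=6 → 11; n=7 → 24.
Total orbitals: 11 + 24 = 35.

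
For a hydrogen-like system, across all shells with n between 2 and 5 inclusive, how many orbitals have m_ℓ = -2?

Work shell by shell — for each n, count the (ℓ, m_ℓ) pairs that satisfy m_ℓ = -2:
n=3 → 1; n=4 → 2; n=5 → 3.
Total orbitals: 1 + 2 + 3 = 6.

6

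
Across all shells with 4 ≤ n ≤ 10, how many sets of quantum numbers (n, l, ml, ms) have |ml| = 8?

Count contributing orbitals for each principal shell:
n=9 → 2; n=10 → 4.
Orbitals: 2 + 4 = 6. Including both spin states (ms = ±1/2) gives 2 × 6 = 12 states.

12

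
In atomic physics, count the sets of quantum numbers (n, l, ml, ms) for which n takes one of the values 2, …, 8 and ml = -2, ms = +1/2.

Per-shell orbital counts meeting the constraint:
n=3 → 1; n=4 → 2; n=5 → 3; n=6 → 4; n=7 → 5; n=8 → 6.
Orbitals: 1 + 2 + 3 + 4 + 5 + 6 = 21. With ms fixed to +1/2 there is one state per orbital, so 21 states.

21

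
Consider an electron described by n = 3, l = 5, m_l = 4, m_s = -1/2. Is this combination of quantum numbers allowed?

Not allowed

The orbital quantum number must satisfy 0 ≤ l ≤ n−1. With n = 3 the allowed l values are 0, 1, 2, so l = 5 is out of range.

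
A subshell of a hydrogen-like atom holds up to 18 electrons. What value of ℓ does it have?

ℓ = 4

2(2ℓ+1) = 18 ⇒ 2ℓ+1 = 9 ⇒ ℓ = 4.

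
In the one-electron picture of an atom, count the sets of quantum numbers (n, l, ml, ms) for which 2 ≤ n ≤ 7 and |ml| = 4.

Work shell by shell — for each n, count the (l, ml) pairs that satisfy |ml| = 4:
n=5 → 2; n=6 → 4; n=7 → 6.
Orbitals: 2 + 4 + 6 = 12. Including both spin states (ms = ±1/2) gives 2 × 12 = 24 states.

24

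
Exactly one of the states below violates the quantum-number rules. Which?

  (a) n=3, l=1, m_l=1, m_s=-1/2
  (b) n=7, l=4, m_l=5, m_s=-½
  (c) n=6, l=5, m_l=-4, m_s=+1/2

(b)

(b) has |m_l| = 5 > l = 4, violating −l ≤ m_l ≤ l.
The remaining sets (a), (c) satisfy all four rules.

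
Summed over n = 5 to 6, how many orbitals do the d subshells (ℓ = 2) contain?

A d subshell (ℓ = 2) exists for every n ≥ 3, so shells n = 5, 6 each contribute one — 2 subshells.
Since each d subshell has 2·2+1 = 5 orbitals, the total is 2 × 5 = 10.

10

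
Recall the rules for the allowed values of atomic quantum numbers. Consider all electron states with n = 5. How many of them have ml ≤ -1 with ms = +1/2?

Orbitals with ml ≤ -1, by l: l=1 → 1; l=2 → 2; l=3 → 3; l=4 → 4.
Orbitals: 1 + 2 + 3 + 4 = 10. With ms fixed to a single value there is one state per orbital, giving 10 states.

10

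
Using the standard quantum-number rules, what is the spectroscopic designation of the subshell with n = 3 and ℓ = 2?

3d

ℓ = 2 corresponds to the letter 'd', so the subshell is 3d.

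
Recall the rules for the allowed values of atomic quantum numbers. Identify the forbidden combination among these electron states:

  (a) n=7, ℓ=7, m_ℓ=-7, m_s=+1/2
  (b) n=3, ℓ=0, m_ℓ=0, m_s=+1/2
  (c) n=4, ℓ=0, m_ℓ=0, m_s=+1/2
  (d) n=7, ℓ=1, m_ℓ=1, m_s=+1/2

(a) has ℓ = 7 ≥ n = 7, violating 0 ≤ ℓ ≤ n−1.
The remaining sets (b), (c), (d) satisfy all four rules.

(a)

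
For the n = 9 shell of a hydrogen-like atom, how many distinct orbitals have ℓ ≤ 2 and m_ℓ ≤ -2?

With n = 9 the allowed ℓ are 0, 1, …, 8.
Contributions: ℓ=2 → 1.
Total orbitals: 1.

1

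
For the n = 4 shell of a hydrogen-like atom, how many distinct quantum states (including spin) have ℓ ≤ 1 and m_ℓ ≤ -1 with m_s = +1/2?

For n = 4, ℓ ranges over 0 … 3.
Contributions: ℓ=1 → 1.
Orbitals: 1. With m_s fixed to a single value there is one state per orbital, giving 1 state.

1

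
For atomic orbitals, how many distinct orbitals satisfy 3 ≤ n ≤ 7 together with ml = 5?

Go shell by shell, enumerating (l, ml) with ml = 5:
n=6 → 1; n=7 → 2.
Total orbitals: 1 + 2 = 3.

3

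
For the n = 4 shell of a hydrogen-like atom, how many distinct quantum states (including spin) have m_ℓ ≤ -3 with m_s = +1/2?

1

Orbitals with m_ℓ ≤ -3, by ℓ: ℓ=3 → 1.
Orbitals: 1. With m_s fixed to a single value there is one state per orbital, giving 1 state.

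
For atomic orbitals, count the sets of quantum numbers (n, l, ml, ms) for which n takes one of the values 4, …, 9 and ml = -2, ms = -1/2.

Go shell by shell, enumerating (l, ml) with ml = -2:
n=4 → 2; n=5 → 3; n=6 → 4; n=7 → 5; n=8 → 6; n=9 → 7.
Orbitals: 2 + 3 + 4 + 5 + 6 + 7 = 27. With ms fixed to -1/2 there is one state per orbital, so 27 states.

27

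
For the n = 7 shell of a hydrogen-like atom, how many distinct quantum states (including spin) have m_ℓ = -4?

6

The n = 7 shell has ℓ = 0 through 6; check each.
Per ℓ-value: ℓ=4 → 1; ℓ=5 → 1; ℓ=6 → 1.
Orbitals: 1 + 1 + 1 = 3. Each orbital carries two spin states, so 3 × 2 = 6 states.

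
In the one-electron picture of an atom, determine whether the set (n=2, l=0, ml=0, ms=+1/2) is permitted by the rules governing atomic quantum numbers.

Valid

n = 2 is a positive integer. l = 0 satisfies 0 ≤ l ≤ n−1 = 1. ml = 0 lies in the range −l … +l (here 0). ms = +1/2 is one of ±1/2.
All four constraints are satisfied.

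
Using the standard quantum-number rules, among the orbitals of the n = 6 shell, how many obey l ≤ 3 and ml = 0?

Orbitals with l ≤ 3 and ml = 0, by l: l=0 → 1; l=1 → 1; l=2 → 1; l=3 → 1.
Total orbitals: 1 + 1 + 1 + 1 = 4.

4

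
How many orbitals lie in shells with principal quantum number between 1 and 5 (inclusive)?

Shell n has n² orbitals: 1²=1 + 2²=4 + 3²=9 + 4²=16 + 5²=25 = 55 orbitals.

55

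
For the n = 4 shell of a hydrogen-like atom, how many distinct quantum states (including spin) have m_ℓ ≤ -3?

For n = 4, ℓ ranges over 0 … 3.
Contributions: ℓ=3 → 1.
Orbitals: 1. Each orbital carries two spin states, so 1 × 2 = 2 states.

2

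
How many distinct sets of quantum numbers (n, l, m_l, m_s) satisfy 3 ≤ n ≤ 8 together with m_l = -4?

20

Go shell by shell, enumerating (l, m_l) with m_l = -4:
n=5 → 1; n=6 → 2; n=7 → 3; n=8 → 4.
Orbitals: 1 + 2 + 3 + 4 = 10. Including both spin states (m_s = ±1/2) gives 2 × 10 = 20 states.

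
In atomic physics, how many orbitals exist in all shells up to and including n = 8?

204

Total orbitals = 1² + 2² + 3² + 4² + 5² + 6² + 7² + 8² = 204.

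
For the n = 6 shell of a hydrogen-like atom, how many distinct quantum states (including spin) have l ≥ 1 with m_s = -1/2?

Orbitals with l ≥ 1, by l: l=1 → 3; l=2 → 5; l=3 → 7; l=4 → 9; l=5 → 11.
Orbitals: 3 + 5 + 7 + 9 + 11 = 35. With m_s fixed to a single value there is one state per orbital, giving 35 states.

35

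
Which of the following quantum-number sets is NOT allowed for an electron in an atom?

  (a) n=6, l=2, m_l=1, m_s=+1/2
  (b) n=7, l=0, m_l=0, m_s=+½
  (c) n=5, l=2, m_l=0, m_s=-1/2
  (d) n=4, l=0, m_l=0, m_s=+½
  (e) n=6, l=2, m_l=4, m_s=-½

(e) has |m_l| = 4 > l = 2, violating −l ≤ m_l ≤ l.
The remaining sets (a), (b), (c), (d) satisfy all four rules.

(e)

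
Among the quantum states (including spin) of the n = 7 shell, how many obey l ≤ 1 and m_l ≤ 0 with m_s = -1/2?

3

The (l, m_l) pairs meeting l ≤ 1 and m_l ≤ 0 give: l=0 → 1; l=1 → 2.
Orbitals: 1 + 2 = 3. With m_s fixed to a single value there is one state per orbital, giving 3 states.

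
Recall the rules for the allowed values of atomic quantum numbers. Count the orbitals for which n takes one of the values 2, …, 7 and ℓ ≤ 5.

126

Treat each shell separately and count matching orbitals:
n=2 → 4; n=3 → 9; n=4 → 16; n=5 → 25; n=6 → 36; n=7 → 36.
Total orbitals: 4 + 9 + 16 + 25 + 36 + 36 = 126.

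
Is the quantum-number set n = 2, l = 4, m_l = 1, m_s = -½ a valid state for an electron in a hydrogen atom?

Invalid

The orbital quantum number must satisfy 0 ≤ l ≤ n−1. With n = 2 the allowed l values are 0, 1, so l = 4 is out of range.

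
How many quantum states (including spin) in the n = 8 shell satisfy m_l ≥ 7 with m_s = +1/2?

1

Go through l = 0, …, 7 (the values permitted for n = 8).
Per l-value: l=7 → 1.
Orbitals: 1. With m_s fixed to a single value there is one state per orbital, giving 1 state.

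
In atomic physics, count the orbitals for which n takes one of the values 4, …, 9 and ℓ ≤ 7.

Treat each shell separately and count matching orbitals:
n=4 → 16; n=5 → 25; n=6 → 36; n=7 → 49; n=8 → 64; n=9 → 64.
Total orbitals: 16 + 25 + 36 + 49 + 64 + 64 = 254.

254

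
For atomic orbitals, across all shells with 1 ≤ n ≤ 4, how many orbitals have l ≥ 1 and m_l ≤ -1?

Per-shell orbital counts meeting the constraint:
n=2 → 1; n=3 → 3; n=4 → 6.
Total orbitals: 1 + 3 + 6 = 10.

10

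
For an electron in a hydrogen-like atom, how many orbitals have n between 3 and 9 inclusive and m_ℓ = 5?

Treat each shell separately and count matching orbitals:
n=6 → 1; n=7 → 2; n=8 → 3; n=9 → 4.
Total orbitals: 1 + 2 + 3 + 4 = 10.

10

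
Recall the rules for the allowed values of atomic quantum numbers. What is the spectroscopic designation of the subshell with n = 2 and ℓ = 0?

2s

ℓ = 0 corresponds to the letter 's', so the subshell is 2s.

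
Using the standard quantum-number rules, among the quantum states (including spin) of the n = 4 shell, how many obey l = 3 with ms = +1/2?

Per l-value: l=3 → 7.
Orbitals: 7. With ms fixed to a single value there is one state per orbital, giving 7 states.

7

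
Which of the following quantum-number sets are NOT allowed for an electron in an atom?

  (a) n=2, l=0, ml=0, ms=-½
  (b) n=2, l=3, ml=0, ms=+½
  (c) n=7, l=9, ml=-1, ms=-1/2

(b) has l = 3 ≥ n = 2, violating 0 ≤ l ≤ n−1.
(c) has l = 9 ≥ n = 7, violating 0 ≤ l ≤ n−1.
The remaining set (a) satisfies all four rules.

(b) and (c)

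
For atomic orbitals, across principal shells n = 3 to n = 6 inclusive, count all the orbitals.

Shell n has n² orbitals: 3²=9 + 4²=16 + 5²=25 + 6²=36 = 86 orbitals.

86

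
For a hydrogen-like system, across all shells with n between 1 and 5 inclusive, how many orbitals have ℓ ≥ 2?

38

Work shell by shell — for each n, count the (ℓ, m_ℓ) pairs that satisfy ℓ ≥ 2:
n=3 → 5; n=4 → 12; n=5 → 21.
Total orbitals: 5 + 12 + 21 = 38.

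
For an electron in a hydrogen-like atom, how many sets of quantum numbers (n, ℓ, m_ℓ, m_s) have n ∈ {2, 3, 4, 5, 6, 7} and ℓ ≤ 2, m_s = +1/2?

For each n in the range, tally the orbitals obeying ℓ ≤ 2:
n=2 → 4; n=3 → 9; n=4 → 9; n=5 → 9; n=6 → 9; n=7 → 9.
Orbitals: 4 + 9 + 9 + 9 + 9 + 9 = 49. With m_s fixed to +1/2 there is one state per orbital, so 49 states.

49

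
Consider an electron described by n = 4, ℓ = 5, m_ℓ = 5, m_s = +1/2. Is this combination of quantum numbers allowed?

No

The orbital quantum number must satisfy 0 ≤ ℓ ≤ n−1. With n = 4 the allowed ℓ values are 0, 1, 2, 3, so ℓ = 5 is out of range.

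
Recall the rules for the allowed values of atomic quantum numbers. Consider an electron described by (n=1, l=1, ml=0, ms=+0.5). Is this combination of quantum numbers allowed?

Invalid

The orbital quantum number must satisfy 0 ≤ l ≤ n−1. With n = 1 the allowed l values are 0, so l = 1 is out of range.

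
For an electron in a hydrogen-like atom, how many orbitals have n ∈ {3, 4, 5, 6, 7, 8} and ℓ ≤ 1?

Work shell by shell — for each n, count the (ℓ, m_ℓ) pairs that satisfy ℓ ≤ 1:
n=3 → 4; n=4 → 4; n=5 → 4; n=6 → 4; n=7 → 4; n=8 → 4.
Total orbitals: 4 + 4 + 4 + 4 + 4 + 4 = 24.

24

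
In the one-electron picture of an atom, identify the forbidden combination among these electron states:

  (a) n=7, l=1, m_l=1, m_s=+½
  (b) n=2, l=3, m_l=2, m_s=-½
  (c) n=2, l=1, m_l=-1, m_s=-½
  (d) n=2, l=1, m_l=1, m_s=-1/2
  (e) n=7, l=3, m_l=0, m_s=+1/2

(b) has l = 3 ≥ n = 2, violating 0 ≤ l ≤ n−1.
The remaining sets (a), (c), (d), (e) satisfy all four rules.

(b)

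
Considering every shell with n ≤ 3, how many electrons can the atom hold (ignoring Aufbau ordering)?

Total orbitals = 1² + 2² + 3² = 14. Doubling for spin gives 28 electrons.

28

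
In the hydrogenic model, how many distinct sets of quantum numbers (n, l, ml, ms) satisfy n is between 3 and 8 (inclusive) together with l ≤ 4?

Treat each shell separately and count matching orbitals:
n=3 → 9; n=4 → 16; n=5 → 25; n=6 → 25; n=7 → 25; n=8 → 25.
Orbitals: 9 + 16 + 25 + 25 + 25 + 25 = 125. Including both spin states (ms = ±1/2) gives 2 × 125 = 250 states.

250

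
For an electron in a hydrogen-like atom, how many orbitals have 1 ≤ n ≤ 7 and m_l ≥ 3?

20

Work shell by shell — for each n, count the (l, m_l) pairs that satisfy m_l ≥ 3:
n=4 → 1; n=5 → 3; n=6 → 6; n=7 → 10.
Total orbitals: 1 + 3 + 6 + 10 = 20.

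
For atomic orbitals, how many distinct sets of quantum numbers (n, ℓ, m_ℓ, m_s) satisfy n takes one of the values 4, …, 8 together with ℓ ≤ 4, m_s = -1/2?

Work shell by shell — for each n, count the (ℓ, m_ℓ) pairs that satisfy ℓ ≤ 4:
n=4 → 16; n=5 → 25; n=6 → 25; n=7 → 25; n=8 → 25.
Orbitals: 16 + 25 + 25 + 25 + 25 = 116. With m_s fixed to -1/2 there is one state per orbital, so 116 states.

116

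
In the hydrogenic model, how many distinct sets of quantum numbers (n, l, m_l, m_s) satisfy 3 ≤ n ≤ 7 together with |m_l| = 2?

60

Per-shell orbital counts meeting the constraint:
n=3 → 2; n=4 → 4; n=5 → 6; n=6 → 8; n=7 → 10.
Orbitals: 2 + 4 + 6 + 8 + 10 = 30. Including both spin states (m_s = ±1/2) gives 2 × 30 = 60 states.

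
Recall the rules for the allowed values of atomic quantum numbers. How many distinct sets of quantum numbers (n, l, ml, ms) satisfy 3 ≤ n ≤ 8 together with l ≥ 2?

350

Count contributing orbitals for each principal shell:
n=3 → 5; n=4 → 12; n=5 → 21; n=6 → 32; n=7 → 45; n=8 → 60.
Orbitals: 5 + 12 + 21 + 32 + 45 + 60 = 175. Including both spin states (ms = ±1/2) gives 2 × 175 = 350 states.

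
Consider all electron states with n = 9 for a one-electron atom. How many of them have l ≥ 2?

Orbitals with l ≥ 2, by l: l=2 → 5; l=3 → 7; l=4 → 9; l=5 → 11; l=6 → 13; l=7 → 15; l=8 → 17.
Orbitals: 5 + 7 + 9 + 11 + 13 + 15 + 17 = 77. Each orbital carries two spin states, so 77 × 2 = 154 states.

154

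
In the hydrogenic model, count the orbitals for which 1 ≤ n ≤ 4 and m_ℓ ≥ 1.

10

Treat each shell separately and count matching orbitals:
n=2 → 1; n=3 → 3; n=4 → 6.
Total orbitals: 1 + 3 + 6 = 10.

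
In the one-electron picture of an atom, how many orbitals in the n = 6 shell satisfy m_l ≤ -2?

10

Go through l = 0, …, 5 (the values permitted for n = 6).
The (l, m_l) pairs meeting m_l ≤ -2 give: l=2 → 1; l=3 → 2; l=4 → 3; l=5 → 4.
Total orbitals: 1 + 2 + 3 + 4 = 10.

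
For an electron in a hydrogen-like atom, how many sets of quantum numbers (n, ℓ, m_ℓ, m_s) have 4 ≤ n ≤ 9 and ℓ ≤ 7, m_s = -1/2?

254

Count contributing orbitals for each principal shell:
n=4 → 16; n=5 → 25; n=6 → 36; n=7 → 49; n=8 → 64; n=9 → 64.
Orbitals: 16 + 25 + 36 + 49 + 64 + 64 = 254. With m_s fixed to -1/2 there is one state per orbital, so 254 states.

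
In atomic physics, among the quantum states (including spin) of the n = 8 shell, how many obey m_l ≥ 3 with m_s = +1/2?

With n = 8 the allowed l are 0, 1, …, 7.
The (l, m_l) pairs meeting m_l ≥ 3 give: l=3 → 1; l=4 → 2; l=5 → 3; l=6 → 4; l=7 → 5.
Orbitals: 1 + 2 + 3 + 4 + 5 = 15. With m_s fixed to a single value there is one state per orbital, giving 15 states.

15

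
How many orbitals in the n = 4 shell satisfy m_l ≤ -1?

6

Orbitals with m_l ≤ -1, by l: l=1 → 1; l=2 → 2; l=3 → 3.
Total orbitals: 1 + 2 + 3 = 6.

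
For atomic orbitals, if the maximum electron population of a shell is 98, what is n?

2n² = 98 ⇒ n² = 49 ⇒ n = 7.

n = 7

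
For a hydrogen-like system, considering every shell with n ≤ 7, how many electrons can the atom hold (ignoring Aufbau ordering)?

280

Total orbitals = 1² + 2² + 3² + 4² + 5² + 6² + 7² = 140. Doubling for spin gives 280 electrons.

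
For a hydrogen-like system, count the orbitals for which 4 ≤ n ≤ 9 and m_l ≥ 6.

10

Work shell by shell — for each n, count the (l, m_l) pairs that satisfy m_l ≥ 6:
n=7 → 1; n=8 → 3; n=9 → 6.
Total orbitals: 1 + 3 + 6 = 10.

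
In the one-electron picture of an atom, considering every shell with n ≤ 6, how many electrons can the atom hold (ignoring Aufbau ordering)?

182

Total orbitals = 1² + 2² + 3² + 4² + 5² + 6² = 91. Doubling for spin gives 182 electrons.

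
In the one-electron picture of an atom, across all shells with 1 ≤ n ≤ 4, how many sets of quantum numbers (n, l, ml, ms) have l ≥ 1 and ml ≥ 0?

For each n in the range, tally the orbitals obeying l ≥ 1 and ml ≥ 0:
n=2 → 2; n=3 → 5; n=4 → 9.
Orbitals: 2 + 5 + 9 = 16. Including both spin states (ms = ±1/2) gives 2 × 16 = 32 states.

32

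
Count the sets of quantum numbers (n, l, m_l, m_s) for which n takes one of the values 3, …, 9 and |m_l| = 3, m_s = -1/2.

42

For each n in the range, tally the orbitals obeying |m_l| = 3:
n=4 → 2; n=5 → 4; n=6 → 6; n=7 → 8; n=8 → 10; n=9 → 12.
Orbitals: 2 + 4 + 6 + 8 + 10 + 12 = 42. With m_s fixed to -1/2 there is one state per orbital, so 42 states.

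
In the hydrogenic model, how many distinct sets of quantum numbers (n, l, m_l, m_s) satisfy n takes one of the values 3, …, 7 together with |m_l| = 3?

Treat each shell separately and count matching orbitals:
n=4 → 2; n=5 → 4; n=6 → 6; n=7 → 8.
Orbitals: 2 + 4 + 6 + 8 = 20. Including both spin states (m_s = ±1/2) gives 2 × 20 = 40 states.

40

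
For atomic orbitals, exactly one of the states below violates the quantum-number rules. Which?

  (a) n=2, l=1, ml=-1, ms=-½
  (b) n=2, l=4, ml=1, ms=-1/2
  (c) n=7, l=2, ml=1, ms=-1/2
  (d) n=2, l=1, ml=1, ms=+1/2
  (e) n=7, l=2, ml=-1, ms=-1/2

(b)

(b) has l = 4 ≥ n = 2, violating 0 ≤ l ≤ n−1.
The remaining sets (a), (c), (d), (e) satisfy all four rules.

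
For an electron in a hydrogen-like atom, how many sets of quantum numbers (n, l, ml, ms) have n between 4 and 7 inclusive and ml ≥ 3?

40

Go shell by shell, enumerating (l, ml) with ml ≥ 3:
n=4 → 1; n=5 → 3; n=6 → 6; n=7 → 10.
Orbitals: 1 + 3 + 6 + 10 = 20. Including both spin states (ms = ±1/2) gives 2 × 20 = 40 states.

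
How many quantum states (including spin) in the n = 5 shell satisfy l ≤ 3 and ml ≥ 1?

12

With n = 5 the allowed l are 0, 1, …, 4.
Per l-value: l=1 → 1; l=2 → 2; l=3 → 3.
Orbitals: 1 + 2 + 3 = 6. Each orbital carries two spin states, so 6 × 2 = 12 states.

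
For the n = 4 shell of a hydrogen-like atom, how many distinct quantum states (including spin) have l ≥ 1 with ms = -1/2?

15

With n = 4 the allowed l are 0, 1, …, 3.
Orbitals with l ≥ 1, by l: l=1 → 3; l=2 → 5; l=3 → 7.
Orbitals: 3 + 5 + 7 = 15. With ms fixed to a single value there is one state per orbital, giving 15 states.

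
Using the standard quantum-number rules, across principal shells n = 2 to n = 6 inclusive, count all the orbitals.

Shell n has n² orbitals: 2²=4 + 3²=9 + 4²=16 + 5²=25 + 6²=36 = 90 orbitals.

90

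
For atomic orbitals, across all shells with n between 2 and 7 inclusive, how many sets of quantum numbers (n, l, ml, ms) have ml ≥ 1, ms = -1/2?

56

Per-shell orbital counts meeting the constraint:
n=2 → 1; n=3 → 3; n=4 → 6; n=5 → 10; n=6 → 15; n=7 → 21.
Orbitals: 1 + 3 + 6 + 10 + 15 + 21 = 56. With ms fixed to -1/2 there is one state per orbital, so 56 states.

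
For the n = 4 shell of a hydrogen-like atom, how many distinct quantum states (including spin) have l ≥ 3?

Go through l = 0, …, 3 (the values permitted for n = 4).
Contributions: l=3 → 7.
Orbitals: 7. Each orbital carries two spin states, so 7 × 2 = 14 states.

14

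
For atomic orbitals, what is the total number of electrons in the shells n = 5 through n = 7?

Shell n has n² orbitals: 5²=25 + 6²=36 + 7²=49 = 110 orbitals.
Two spin states per orbital: 2 × 110 = 220 electrons.

220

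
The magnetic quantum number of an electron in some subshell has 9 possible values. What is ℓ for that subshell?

ℓ = 4

m_ℓ ranges over 2ℓ+1 integers, so 2ℓ+1 = 9 ⇒ ℓ = 4.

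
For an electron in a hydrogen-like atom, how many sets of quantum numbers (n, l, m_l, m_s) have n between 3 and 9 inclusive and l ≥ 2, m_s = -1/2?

252

Go shell by shell, enumerating (l, m_l) with l ≥ 2:
n=3 → 5; n=4 → 12; n=5 → 21; n=6 → 32; n=7 → 45; n=8 → 60; n=9 → 77.
Orbitals: 5 + 12 + 21 + 32 + 45 + 60 + 77 = 252. With m_s fixed to -1/2 there is one state per orbital, so 252 states.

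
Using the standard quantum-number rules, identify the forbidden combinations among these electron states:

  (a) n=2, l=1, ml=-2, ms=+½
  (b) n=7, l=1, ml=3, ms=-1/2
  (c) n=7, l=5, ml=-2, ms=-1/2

(a) and (b)

(a) has |ml| = 2 > l = 1, violating −l ≤ ml ≤ l.
(b) has |ml| = 3 > l = 1, violating −l ≤ ml ≤ l.
The remaining set (c) satisfies all four rules.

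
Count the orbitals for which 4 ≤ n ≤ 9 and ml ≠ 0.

232

Treat each shell separately and count matching orbitals:
n=4 → 12; n=5 → 20; n=6 → 30; n=7 → 42; n=8 → 56; n=9 → 72.
Total orbitals: 12 + 20 + 30 + 42 + 56 + 72 = 232.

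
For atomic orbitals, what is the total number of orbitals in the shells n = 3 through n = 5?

Shell n has n² orbitals: 3²=9 + 4²=16 + 5²=25 = 50 orbitals.

50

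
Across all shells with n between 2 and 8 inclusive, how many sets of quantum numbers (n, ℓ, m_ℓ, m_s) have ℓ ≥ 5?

148

Go shell by shell, enumerating (ℓ, m_ℓ) with ℓ ≥ 5:
n=6 → 11; n=7 → 24; n=8 → 39.
Orbitals: 11 + 24 + 39 = 74. Including both spin states (m_s = ±1/2) gives 2 × 74 = 148 states.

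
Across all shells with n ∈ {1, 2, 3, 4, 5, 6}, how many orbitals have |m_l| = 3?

Per-shell orbital counts meeting the constraint:
n=4 → 2; n=5 → 4; n=6 → 6.
Total orbitals: 2 + 4 + 6 = 12.

12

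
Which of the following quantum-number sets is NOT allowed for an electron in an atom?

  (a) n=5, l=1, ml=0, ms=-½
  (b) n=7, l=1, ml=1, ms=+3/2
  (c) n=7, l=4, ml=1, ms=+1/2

(b) has ms = +3/2, but an electron's spin must be ±1/2.
The remaining sets (a), (c) satisfy all four rules.

(b)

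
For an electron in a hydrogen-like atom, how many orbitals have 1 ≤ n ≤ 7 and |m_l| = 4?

Per-shell orbital counts meeting the constraint:
n=5 → 2; n=6 → 4; n=7 → 6.
Total orbitals: 2 + 4 + 6 = 12.

12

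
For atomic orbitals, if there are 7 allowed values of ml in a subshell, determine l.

l = 3 (f)

ml ranges over 2l+1 integers, so 2l+1 = 7 ⇒ l = 3.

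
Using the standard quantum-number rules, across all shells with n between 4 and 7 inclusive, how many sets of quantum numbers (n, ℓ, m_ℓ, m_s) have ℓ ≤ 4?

Go shell by shell, enumerating (ℓ, m_ℓ) with ℓ ≤ 4:
n=4 → 16; n=5 → 25; n=6 → 25; n=7 → 25.
Orbitals: 16 + 25 + 25 + 25 = 91. Including both spin states (m_s = ±1/2) gives 2 × 91 = 182 states.

182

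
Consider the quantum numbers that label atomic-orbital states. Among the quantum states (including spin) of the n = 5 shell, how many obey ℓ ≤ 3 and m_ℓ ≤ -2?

The (ℓ, m_ℓ) pairs meeting ℓ ≤ 3 and m_ℓ ≤ -2 give: ℓ=2 → 1; ℓ=3 → 2.
Orbitals: 1 + 2 = 3. Each orbital carries two spin states, so 3 × 2 = 6 states.

6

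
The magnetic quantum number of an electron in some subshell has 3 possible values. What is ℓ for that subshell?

m_ℓ ranges over 2ℓ+1 integers, so 2ℓ+1 = 3 ⇒ ℓ = 1.

ℓ = 1 (p)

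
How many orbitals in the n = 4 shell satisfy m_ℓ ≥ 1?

6

Contributions: ℓ=1 → 1; ℓ=2 → 2; ℓ=3 → 3.
Total orbitals: 1 + 2 + 3 = 6.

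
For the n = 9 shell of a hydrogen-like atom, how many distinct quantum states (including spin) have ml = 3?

The n = 9 shell has l = 0 through 8; check each.
Orbitals with ml = 3, by l: l=3 → 1; l=4 → 1; l=5 → 1; l=6 → 1; l=7 → 1; l=8 → 1.
Orbitals: 1 + 1 + 1 + 1 + 1 + 1 = 6. Each orbital carries two spin states, so 6 × 2 = 12 states.

12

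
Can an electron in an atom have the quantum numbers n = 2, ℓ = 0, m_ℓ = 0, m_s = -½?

Valid

n = 2 is a positive integer. ℓ = 0 satisfies 0 ≤ ℓ ≤ n−1 = 1. m_ℓ = 0 lies in the range −ℓ … +ℓ (here 0). m_s = -1/2 is one of ±1/2.
All four constraints are satisfied.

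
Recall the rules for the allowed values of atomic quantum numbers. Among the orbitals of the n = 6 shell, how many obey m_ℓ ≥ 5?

For n = 6, ℓ ranges over 0 … 5.
Per ℓ-value: ℓ=5 → 1.
Total orbitals: 1.

1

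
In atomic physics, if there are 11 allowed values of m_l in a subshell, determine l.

m_l ranges over 2l+1 integers, so 2l+1 = 11 ⇒ l = 5.

l = 5 (h)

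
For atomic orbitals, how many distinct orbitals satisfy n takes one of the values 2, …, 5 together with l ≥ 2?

Go shell by shell, enumerating (l, m_l) with l ≥ 2:
n=3 → 5; n=4 → 12; n=5 → 21.
Total orbitals: 5 + 12 + 21 = 38.

38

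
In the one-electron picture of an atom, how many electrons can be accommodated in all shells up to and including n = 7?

280

Total orbitals = 1² + 2² + 3² + 4² + 5² + 6² + 7² = 140. Doubling for spin gives 280 electrons.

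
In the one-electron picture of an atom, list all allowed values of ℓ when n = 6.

0, 1, 2, 3, 4, 5

ℓ is an integer with 0 ≤ ℓ ≤ n−1, so for n = 6: ℓ = 0, 1, 2, 3, 4, 5.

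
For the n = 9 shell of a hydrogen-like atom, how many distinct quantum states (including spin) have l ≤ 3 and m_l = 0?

The n = 9 shell has l = 0 through 8; check each.
Orbitals with l ≤ 3 and m_l = 0, by l: l=0 → 1; l=1 → 1; l=2 → 1; l=3 → 1.
Orbitals: 1 + 1 + 1 + 1 = 4. Each orbital carries two spin states, so 4 × 2 = 8 states.

8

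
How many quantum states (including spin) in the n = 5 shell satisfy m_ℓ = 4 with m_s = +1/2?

For n = 5, ℓ ranges over 0 … 4.
Per ℓ-value: ℓ=4 → 1.
Orbitals: 1. With m_s fixed to a single value there is one state per orbital, giving 1 state.

1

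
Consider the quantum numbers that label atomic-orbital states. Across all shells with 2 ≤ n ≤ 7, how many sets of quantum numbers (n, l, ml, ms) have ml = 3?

20

Per-shell orbital counts meeting the constraint:
n=4 → 1; n=5 → 2; n=6 → 3; n=7 → 4.
Orbitals: 1 + 2 + 3 + 4 = 10. Including both spin states (ms = ±1/2) gives 2 × 10 = 20 states.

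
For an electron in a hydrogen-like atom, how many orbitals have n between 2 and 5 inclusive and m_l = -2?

6

Treat each shell separately and count matching orbitals:
n=3 → 1; n=4 → 2; n=5 → 3.
Total orbitals: 1 + 2 + 3 = 6.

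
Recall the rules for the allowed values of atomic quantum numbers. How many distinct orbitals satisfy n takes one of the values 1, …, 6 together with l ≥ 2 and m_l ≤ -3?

10

Treat each shell separately and count matching orbitals:
n=4 → 1; n=5 → 3; n=6 → 6.
Total orbitals: 1 + 3 + 6 = 10.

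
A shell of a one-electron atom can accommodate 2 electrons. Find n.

n = 1

2n² = 2 ⇒ n² = 1 ⇒ n = 1.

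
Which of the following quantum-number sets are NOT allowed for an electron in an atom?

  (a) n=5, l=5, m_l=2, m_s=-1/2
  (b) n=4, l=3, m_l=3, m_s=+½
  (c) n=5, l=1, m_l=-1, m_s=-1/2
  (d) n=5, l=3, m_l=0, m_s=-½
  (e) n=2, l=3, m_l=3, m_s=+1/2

(a) has l = 5 ≥ n = 5, violating 0 ≤ l ≤ n−1.
(e) has l = 3 ≥ n = 2, violating 0 ≤ l ≤ n−1.
The remaining sets (b), (c), (d) satisfy all four rules.

(a) and (e)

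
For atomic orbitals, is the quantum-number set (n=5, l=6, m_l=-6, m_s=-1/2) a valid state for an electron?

Invalid

The orbital quantum number must satisfy 0 ≤ l ≤ n−1. With n = 5 the allowed l values are 0, 1, 2, 3, 4, so l = 6 is out of range.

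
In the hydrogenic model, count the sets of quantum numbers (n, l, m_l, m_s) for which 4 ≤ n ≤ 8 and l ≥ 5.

148

Treat each shell separately and count matching orbitals:
n=6 → 11; n=7 → 24; n=8 → 39.
Orbitals: 11 + 24 + 39 = 74. Including both spin states (m_s = ±1/2) gives 2 × 74 = 148 states.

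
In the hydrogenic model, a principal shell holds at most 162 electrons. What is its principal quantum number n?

n = 9

2n² = 162 ⇒ n² = 81 ⇒ n = 9.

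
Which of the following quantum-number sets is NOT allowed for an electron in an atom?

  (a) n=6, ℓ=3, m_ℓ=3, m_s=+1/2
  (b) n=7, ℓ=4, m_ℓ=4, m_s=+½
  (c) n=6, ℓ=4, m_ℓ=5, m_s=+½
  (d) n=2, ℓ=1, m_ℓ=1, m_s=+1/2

(c)

(c) has |m_ℓ| = 5 > ℓ = 4, violating −ℓ ≤ m_ℓ ≤ ℓ.
The remaining sets (a), (b), (d) satisfy all four rules.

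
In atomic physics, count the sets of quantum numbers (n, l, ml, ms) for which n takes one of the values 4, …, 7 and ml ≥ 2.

68

For each n in the range, tally the orbitals obeying ml ≥ 2:
n=4 → 3; n=5 → 6; n=6 → 10; n=7 → 15.
Orbitals: 3 + 6 + 10 + 15 = 34. Including both spin states (ms = ±1/2) gives 2 × 34 = 68 states.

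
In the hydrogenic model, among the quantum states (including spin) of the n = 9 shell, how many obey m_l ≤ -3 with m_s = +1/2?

Go through l = 0, …, 8 (the values permitted for n = 9).
The (l, m_l) pairs meeting m_l ≤ -3 give: l=3 → 1; l=4 → 2; l=5 → 3; l=6 → 4; l=7 → 5; l=8 → 6.
Orbitals: 1 + 2 + 3 + 4 + 5 + 6 = 21. With m_s fixed to a single value there is one state per orbital, giving 21 states.

21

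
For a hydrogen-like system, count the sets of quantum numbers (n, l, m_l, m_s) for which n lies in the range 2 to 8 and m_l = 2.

Work shell by shell — for each n, count the (l, m_l) pairs that satisfy m_l = 2:
n=3 → 1; n=4 → 2; n=5 → 3; n=6 → 4; n=7 → 5; n=8 → 6.
Orbitals: 1 + 2 + 3 + 4 + 5 + 6 = 21. Including both spin states (m_s = ±1/2) gives 2 × 21 = 42 states.

42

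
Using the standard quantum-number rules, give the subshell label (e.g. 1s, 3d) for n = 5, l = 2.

5d

l = 2 corresponds to the letter 'd', so the subshell is 5d.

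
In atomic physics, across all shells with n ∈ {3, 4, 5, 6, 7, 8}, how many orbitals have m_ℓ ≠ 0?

Treat each shell separately and count matching orbitals:
n=3 → 6; n=4 → 12; n=5 → 20; n=6 → 30; n=7 → 42; n=8 → 56.
Total orbitals: 6 + 12 + 20 + 30 + 42 + 56 = 166.

166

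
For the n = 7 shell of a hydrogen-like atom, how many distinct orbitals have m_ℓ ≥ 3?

10

With n = 7 the allowed ℓ are 0, 1, …, 6.
The (ℓ, m_ℓ) pairs meeting m_ℓ ≥ 3 give: ℓ=3 → 1; ℓ=4 → 2; ℓ=5 → 3; ℓ=6 → 4.
Total orbitals: 1 + 2 + 3 + 4 = 10.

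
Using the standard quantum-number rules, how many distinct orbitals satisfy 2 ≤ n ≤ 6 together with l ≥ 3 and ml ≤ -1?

Per-shell orbital counts meeting the constraint:
n=4 → 3; n=5 → 7; n=6 → 12.
Total orbitals: 3 + 7 + 12 = 22.

22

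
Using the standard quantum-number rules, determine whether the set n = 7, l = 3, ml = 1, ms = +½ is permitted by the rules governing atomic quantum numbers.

Valid

n = 7 is a positive integer. l = 3 satisfies 0 ≤ l ≤ n−1 = 6. ml = 1 lies in the range −l … +l (here −3 … 3). ms = +1/2 is one of ±1/2.
All four constraints are satisfied.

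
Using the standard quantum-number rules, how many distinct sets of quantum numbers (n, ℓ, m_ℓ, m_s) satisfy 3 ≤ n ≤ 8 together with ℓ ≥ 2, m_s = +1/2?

175

Per-shell orbital counts meeting the constraint:
n=3 → 5; n=4 → 12; n=5 → 21; n=6 → 32; n=7 → 45; n=8 → 60.
Orbitals: 5 + 12 + 21 + 32 + 45 + 60 = 175. With m_s fixed to +1/2 there is one state per orbital, so 175 states.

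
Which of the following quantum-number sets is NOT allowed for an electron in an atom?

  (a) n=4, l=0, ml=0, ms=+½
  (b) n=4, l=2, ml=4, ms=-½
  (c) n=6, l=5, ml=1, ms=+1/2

(b)

(b) has |ml| = 4 > l = 2, violating −l ≤ ml ≤ l.
The remaining sets (a), (c) satisfy all four rules.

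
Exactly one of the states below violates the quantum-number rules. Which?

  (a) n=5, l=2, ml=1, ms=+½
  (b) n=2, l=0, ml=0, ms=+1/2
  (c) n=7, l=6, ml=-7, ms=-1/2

(c)

(c) has |ml| = 7 > l = 6, violating −l ≤ ml ≤ l.
The remaining sets (a), (b) satisfy all four rules.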